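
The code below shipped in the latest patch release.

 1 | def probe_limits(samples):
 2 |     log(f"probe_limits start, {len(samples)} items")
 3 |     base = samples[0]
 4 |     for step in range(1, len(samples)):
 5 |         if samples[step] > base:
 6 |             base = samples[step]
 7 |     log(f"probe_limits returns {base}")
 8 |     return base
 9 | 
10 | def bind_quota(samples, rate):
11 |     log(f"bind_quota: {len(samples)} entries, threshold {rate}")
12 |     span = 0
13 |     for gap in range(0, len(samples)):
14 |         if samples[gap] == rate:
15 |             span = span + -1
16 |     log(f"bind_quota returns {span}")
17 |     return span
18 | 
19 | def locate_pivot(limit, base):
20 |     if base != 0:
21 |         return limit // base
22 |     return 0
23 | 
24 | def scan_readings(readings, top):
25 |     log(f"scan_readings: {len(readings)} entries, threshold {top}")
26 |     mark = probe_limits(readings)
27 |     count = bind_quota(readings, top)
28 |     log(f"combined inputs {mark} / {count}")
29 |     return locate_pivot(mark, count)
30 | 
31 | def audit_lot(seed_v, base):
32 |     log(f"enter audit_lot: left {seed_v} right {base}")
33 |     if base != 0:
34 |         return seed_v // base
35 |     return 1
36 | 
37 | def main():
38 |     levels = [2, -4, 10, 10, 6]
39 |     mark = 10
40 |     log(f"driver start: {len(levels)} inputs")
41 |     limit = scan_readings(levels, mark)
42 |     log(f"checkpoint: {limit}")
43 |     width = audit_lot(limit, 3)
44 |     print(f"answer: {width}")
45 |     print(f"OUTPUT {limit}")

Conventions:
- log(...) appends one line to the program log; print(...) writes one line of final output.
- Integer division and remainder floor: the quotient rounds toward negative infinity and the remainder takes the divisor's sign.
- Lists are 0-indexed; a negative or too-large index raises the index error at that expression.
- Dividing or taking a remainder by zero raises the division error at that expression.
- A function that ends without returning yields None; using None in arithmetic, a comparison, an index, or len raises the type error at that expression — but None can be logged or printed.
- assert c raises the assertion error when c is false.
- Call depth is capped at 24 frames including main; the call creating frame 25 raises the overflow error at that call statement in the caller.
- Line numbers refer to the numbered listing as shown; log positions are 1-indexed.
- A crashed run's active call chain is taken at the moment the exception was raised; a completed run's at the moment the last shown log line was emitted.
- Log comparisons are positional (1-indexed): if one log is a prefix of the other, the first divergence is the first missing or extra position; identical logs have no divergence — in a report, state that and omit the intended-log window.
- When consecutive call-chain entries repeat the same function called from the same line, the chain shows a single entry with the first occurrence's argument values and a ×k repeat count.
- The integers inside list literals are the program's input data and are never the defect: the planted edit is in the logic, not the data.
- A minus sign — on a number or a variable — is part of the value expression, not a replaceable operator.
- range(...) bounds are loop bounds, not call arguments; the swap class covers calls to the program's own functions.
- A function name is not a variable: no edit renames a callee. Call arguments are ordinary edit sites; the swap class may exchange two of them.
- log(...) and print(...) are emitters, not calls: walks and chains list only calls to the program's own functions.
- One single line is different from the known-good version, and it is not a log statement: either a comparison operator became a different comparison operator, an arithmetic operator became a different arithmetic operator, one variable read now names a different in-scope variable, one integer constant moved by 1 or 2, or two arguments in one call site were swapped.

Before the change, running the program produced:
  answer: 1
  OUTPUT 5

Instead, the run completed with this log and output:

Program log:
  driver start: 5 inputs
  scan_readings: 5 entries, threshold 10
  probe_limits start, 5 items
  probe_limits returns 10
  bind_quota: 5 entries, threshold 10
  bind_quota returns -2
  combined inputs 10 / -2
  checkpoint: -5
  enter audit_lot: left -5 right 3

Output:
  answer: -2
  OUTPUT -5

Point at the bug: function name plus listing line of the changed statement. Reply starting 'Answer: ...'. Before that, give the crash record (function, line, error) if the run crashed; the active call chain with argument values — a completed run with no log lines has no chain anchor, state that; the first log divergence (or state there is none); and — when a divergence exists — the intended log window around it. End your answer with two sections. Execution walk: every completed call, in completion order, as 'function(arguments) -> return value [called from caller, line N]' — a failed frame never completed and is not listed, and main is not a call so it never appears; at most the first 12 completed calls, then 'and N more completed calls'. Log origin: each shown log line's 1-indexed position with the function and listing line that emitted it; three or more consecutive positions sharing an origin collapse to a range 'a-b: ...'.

Answer: the defect is in bind_quota at line 15.
The tell: Everything matches until log position 6, which reads 'bind_quota returns -2' in place of 'bind_quota returns 2'.
Call chain: main -> audit_lot(-5, 3) (called at line 43).
First divergence: position 6 — the shown line 'bind_quota returns -2' should read 'bind_quota returns 2'.
Intended log window:
  4: probe_limits returns 10
  5: bind_quota: 5 entries, threshold 10
  6: bind_quota returns 2
  7: combined inputs 10 / 2
Execution walk:
  probe_limits([2, -4, 10, 10, 6]) -> 10  [called from scan_readings, line 26]
  bind_quota([2, -4, 10, 10, 6], 10) -> -2  [called from scan_readings, line 27]
  locate_pivot(10, -2) -> -5  [called from scan_readings, line 29]
  scan_readings([2, -4, 10, 10, 6], 10) -> -5  [called from main, line 41]
  audit_lot(-5, 3) -> -2  [called from main, line 43]
Origin of each log line:
  1: emitted by main (line 40)
  2: emitted by scan_readings (line 25)
  3: emitted by probe_limits (line 2)
  4: emitted by probe_limits (line 7)
  5: emitted by bind_quota (line 11)
  6: emitted by bind_quota (line 16)
  7: emitted by scan_readings (line 28)
  8: emitted by main (line 42)
  9: emitted by audit_lot (line 32)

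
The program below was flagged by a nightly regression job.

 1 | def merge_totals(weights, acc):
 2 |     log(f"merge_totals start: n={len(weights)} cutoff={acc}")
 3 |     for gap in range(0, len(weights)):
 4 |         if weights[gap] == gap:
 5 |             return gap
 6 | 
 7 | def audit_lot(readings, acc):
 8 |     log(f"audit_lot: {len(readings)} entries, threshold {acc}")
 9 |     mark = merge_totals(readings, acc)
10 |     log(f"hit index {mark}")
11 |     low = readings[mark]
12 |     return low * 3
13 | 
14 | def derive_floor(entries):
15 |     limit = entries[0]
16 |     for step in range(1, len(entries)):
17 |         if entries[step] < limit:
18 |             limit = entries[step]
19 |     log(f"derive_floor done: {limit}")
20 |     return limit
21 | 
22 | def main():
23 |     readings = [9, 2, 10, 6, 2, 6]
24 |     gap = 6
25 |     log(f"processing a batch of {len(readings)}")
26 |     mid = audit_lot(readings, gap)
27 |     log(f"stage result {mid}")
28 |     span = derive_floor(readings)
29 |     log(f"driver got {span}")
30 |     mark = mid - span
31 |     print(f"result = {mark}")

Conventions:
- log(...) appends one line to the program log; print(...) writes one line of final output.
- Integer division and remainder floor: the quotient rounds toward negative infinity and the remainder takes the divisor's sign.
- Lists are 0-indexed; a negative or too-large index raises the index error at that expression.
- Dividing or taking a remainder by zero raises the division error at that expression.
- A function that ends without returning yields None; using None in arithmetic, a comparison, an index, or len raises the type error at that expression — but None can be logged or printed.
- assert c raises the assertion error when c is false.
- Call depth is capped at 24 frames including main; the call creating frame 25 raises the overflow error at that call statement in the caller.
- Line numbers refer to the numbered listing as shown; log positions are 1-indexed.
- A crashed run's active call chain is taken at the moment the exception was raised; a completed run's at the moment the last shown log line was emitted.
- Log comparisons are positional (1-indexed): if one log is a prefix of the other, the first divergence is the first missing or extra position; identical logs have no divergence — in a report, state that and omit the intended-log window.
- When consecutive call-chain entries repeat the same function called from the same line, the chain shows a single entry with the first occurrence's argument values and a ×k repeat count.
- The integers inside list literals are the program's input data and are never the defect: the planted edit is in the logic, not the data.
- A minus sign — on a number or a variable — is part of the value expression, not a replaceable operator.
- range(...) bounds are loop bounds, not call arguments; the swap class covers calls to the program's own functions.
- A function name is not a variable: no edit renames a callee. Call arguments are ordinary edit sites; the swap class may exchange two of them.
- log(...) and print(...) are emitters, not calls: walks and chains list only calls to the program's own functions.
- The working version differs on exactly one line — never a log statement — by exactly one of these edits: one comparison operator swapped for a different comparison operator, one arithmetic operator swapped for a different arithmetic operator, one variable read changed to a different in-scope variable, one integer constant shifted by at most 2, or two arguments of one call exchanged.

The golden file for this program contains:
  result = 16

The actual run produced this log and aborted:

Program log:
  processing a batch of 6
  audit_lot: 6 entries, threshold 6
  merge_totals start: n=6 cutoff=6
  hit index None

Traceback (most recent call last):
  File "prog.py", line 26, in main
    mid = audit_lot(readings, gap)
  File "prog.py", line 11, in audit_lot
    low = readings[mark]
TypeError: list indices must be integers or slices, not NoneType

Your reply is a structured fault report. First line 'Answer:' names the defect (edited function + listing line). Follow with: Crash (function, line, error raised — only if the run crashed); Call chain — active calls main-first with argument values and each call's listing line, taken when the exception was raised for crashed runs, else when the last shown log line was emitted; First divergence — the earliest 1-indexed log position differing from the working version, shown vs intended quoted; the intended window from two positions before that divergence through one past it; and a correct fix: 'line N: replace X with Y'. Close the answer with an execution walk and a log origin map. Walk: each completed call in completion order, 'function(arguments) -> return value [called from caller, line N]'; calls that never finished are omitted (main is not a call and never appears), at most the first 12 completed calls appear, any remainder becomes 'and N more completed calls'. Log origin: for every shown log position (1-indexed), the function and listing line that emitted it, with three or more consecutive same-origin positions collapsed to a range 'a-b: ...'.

Answer: the defect is in merge_totals at line 4.
Key observation: Everything matches until log position 4, which reads 'hit index None' in place of 'hit index 3'.
Crash: audit_lot, line 11, TypeError.
Call chain: main -> audit_lot([9, 2, 10, 6, 2, 6], 6) (called at line 26).
First divergence: at position 4 the run shows 'hit index None' where the working version logs 'hit index 3'.
Intended log window:
  2: audit_lot: 6 entries, threshold 6
  3: merge_totals start: n=6 cutoff=6
  4: hit index 3
  5: stage result 18
Execution walk:
  merge_totals([9, 2, 10, 6, 2, 6], 6) -> None  [called from audit_lot, line 9]
Log line origins:
  1 — main, line 25
  2 — audit_lot, line 8
  3 — merge_totals, line 2
  4 — audit_lot, line 10
A correct fix: line 4: replace `weights[gap] == gap` with `weights[gap] == acc`.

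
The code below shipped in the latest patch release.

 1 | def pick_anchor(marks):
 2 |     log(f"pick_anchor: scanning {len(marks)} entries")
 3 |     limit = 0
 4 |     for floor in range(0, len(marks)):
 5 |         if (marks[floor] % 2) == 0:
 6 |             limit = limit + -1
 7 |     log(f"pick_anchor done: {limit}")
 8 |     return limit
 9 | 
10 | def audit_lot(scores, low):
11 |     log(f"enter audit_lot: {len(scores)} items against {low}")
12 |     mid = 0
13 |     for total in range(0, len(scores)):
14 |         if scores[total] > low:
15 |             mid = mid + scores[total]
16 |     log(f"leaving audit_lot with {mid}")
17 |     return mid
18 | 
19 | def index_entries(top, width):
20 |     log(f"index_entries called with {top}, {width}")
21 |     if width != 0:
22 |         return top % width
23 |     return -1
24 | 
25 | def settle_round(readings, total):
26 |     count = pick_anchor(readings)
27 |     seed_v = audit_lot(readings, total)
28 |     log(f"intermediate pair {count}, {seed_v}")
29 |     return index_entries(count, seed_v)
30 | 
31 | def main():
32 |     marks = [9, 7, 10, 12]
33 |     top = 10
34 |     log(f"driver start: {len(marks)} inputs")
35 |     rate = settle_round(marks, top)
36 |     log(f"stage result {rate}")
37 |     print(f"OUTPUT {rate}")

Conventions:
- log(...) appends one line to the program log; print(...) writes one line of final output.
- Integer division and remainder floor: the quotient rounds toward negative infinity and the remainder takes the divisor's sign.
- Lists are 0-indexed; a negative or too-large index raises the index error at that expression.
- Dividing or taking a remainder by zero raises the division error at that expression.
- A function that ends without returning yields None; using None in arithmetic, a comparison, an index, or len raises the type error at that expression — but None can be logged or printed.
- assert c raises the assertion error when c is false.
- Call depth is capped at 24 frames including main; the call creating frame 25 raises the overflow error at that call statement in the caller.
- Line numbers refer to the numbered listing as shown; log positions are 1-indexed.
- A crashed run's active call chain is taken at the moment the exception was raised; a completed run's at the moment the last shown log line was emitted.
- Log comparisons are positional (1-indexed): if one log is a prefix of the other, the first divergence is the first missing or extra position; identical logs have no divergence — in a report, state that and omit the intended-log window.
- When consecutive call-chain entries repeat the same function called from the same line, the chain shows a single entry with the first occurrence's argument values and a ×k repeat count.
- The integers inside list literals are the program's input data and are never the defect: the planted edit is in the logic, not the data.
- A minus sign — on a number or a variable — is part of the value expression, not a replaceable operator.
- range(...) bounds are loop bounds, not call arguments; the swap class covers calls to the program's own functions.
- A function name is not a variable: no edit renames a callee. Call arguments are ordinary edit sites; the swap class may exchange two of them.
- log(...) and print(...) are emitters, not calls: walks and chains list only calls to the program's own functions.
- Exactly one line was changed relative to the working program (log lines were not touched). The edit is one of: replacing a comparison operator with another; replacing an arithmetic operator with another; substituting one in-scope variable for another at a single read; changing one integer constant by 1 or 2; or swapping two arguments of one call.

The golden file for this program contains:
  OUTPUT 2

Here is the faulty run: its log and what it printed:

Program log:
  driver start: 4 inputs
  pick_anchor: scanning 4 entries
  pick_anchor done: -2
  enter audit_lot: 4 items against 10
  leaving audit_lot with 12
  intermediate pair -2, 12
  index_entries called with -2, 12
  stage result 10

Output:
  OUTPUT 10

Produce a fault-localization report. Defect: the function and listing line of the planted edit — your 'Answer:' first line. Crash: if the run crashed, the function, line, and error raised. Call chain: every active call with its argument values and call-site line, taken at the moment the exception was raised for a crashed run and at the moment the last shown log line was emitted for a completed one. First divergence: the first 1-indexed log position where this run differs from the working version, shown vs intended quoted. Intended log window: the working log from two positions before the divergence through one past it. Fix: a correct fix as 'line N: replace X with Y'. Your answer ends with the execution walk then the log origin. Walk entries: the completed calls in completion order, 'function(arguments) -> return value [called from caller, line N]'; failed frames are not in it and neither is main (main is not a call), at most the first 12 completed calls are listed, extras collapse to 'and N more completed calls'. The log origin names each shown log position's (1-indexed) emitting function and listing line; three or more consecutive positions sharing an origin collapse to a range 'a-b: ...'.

Answer: the defect is in pick_anchor at line 6.
Core observation: Everything matches until log position 3, which reads 'pick_anchor done: -2' in place of 'pick_anchor done: 2'.
Call chain: main.
First divergence: position 3 — the shown line 'pick_anchor done: -2' should read 'pick_anchor done: 2'.
Intended log window:
  1: driver start: 4 inputs
  2: pick_anchor: scanning 4 entries
  3: pick_anchor done: 2
  4: enter audit_lot: 4 items against 10
Execution walk:
  pick_anchor([9, 7, 10, 12]) -> -2  [called from settle_round, line 26]
  audit_lot([9, 7, 10, 12], 10) -> 12  [called from settle_round, line 27]
  index_entries(-2, 12) -> 10  [called from settle_round, line 29]
  settle_round([9, 7, 10, 12], 10) -> 10  [called from main, line 35]
Log origins:
  1: logged in main at line 34
  2: logged in pick_anchor at line 2
  3: logged in pick_anchor at line 7
  4: logged in audit_lot at line 11
  5: logged in audit_lot at line 16
  6: logged in settle_round at line 28
  7: logged in index_entries at line 20
  8: logged in main at line 36
A correct fix: line 6: replace `-1` with `1`.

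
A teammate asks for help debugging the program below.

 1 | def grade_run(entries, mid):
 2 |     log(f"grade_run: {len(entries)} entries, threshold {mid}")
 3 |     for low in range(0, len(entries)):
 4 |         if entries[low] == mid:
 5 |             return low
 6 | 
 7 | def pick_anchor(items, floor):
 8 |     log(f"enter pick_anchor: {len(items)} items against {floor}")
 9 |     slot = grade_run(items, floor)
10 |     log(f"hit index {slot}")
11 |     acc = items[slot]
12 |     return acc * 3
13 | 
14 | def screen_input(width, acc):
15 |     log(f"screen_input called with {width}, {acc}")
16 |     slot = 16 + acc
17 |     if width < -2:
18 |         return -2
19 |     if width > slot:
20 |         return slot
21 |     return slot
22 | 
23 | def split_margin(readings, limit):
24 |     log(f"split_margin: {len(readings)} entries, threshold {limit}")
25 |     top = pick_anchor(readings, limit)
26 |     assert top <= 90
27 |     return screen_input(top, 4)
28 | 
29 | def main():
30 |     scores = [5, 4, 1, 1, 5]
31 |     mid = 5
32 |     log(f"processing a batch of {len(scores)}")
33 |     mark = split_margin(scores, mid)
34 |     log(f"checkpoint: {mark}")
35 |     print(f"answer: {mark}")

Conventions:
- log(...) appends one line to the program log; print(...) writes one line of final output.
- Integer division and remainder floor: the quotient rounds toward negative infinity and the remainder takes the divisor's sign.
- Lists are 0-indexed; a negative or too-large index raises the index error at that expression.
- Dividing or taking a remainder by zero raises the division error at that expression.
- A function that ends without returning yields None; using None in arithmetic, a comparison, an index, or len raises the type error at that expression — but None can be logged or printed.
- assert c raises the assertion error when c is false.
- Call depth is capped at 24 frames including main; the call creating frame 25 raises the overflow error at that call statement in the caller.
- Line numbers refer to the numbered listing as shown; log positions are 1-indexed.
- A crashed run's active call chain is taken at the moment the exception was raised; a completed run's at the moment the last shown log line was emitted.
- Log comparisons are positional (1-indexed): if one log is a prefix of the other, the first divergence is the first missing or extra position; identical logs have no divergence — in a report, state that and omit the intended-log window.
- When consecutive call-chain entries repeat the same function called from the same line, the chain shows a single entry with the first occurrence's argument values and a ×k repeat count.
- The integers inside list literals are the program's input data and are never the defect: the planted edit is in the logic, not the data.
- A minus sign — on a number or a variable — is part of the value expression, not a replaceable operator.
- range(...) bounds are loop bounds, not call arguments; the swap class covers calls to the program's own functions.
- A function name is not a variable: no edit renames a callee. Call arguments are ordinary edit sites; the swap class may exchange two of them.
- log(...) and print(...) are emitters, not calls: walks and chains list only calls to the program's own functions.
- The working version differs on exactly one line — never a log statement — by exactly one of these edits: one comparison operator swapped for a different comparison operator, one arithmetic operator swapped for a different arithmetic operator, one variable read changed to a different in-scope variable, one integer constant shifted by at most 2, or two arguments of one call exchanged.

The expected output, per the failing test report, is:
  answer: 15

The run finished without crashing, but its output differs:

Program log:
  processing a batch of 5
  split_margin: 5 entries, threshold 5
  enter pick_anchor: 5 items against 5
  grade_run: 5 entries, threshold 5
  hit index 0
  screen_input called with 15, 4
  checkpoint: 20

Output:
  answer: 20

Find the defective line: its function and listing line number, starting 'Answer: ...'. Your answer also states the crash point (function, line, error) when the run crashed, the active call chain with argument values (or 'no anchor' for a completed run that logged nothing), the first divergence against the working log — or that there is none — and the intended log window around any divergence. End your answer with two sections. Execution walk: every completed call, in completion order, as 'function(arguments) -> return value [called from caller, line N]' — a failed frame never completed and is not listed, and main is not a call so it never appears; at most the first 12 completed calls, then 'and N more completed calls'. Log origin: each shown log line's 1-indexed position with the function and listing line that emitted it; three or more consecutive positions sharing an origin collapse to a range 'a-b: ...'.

Answer: the defect is in screen_input at line 21.
Key observation: The log first diverges at position 7: the faulty run prints 'checkpoint: 20' where the working version prints 'checkpoint: 15'.
Call chain: main.
First divergence: position 7 — the shown line 'checkpoint: 20' should read 'checkpoint: 15'.
Intended log window:
  5: hit index 0
  6: screen_input called with 15, 4
  7: checkpoint: 15
Execution walk:
  grade_run([5, 4, 1, 1, 5], 5) -> 0  [called from pick_anchor, line 9]
  pick_anchor([5, 4, 1, 1, 5], 5) -> 15  [called from split_margin, line 25]
  screen_input(15, 4) -> 20  [called from split_margin, line 27]
  split_margin([5, 4, 1, 1, 5], 5) -> 20  [called from main, line 33]
Log line origins:
  1 — main, line 32
  2 — split_margin, line 24
  3 — pick_anchor, line 8
  4 — grade_run, line 2
  5 — pick_anchor, line 10
  6 — screen_input, line 15
  7 — main, line 34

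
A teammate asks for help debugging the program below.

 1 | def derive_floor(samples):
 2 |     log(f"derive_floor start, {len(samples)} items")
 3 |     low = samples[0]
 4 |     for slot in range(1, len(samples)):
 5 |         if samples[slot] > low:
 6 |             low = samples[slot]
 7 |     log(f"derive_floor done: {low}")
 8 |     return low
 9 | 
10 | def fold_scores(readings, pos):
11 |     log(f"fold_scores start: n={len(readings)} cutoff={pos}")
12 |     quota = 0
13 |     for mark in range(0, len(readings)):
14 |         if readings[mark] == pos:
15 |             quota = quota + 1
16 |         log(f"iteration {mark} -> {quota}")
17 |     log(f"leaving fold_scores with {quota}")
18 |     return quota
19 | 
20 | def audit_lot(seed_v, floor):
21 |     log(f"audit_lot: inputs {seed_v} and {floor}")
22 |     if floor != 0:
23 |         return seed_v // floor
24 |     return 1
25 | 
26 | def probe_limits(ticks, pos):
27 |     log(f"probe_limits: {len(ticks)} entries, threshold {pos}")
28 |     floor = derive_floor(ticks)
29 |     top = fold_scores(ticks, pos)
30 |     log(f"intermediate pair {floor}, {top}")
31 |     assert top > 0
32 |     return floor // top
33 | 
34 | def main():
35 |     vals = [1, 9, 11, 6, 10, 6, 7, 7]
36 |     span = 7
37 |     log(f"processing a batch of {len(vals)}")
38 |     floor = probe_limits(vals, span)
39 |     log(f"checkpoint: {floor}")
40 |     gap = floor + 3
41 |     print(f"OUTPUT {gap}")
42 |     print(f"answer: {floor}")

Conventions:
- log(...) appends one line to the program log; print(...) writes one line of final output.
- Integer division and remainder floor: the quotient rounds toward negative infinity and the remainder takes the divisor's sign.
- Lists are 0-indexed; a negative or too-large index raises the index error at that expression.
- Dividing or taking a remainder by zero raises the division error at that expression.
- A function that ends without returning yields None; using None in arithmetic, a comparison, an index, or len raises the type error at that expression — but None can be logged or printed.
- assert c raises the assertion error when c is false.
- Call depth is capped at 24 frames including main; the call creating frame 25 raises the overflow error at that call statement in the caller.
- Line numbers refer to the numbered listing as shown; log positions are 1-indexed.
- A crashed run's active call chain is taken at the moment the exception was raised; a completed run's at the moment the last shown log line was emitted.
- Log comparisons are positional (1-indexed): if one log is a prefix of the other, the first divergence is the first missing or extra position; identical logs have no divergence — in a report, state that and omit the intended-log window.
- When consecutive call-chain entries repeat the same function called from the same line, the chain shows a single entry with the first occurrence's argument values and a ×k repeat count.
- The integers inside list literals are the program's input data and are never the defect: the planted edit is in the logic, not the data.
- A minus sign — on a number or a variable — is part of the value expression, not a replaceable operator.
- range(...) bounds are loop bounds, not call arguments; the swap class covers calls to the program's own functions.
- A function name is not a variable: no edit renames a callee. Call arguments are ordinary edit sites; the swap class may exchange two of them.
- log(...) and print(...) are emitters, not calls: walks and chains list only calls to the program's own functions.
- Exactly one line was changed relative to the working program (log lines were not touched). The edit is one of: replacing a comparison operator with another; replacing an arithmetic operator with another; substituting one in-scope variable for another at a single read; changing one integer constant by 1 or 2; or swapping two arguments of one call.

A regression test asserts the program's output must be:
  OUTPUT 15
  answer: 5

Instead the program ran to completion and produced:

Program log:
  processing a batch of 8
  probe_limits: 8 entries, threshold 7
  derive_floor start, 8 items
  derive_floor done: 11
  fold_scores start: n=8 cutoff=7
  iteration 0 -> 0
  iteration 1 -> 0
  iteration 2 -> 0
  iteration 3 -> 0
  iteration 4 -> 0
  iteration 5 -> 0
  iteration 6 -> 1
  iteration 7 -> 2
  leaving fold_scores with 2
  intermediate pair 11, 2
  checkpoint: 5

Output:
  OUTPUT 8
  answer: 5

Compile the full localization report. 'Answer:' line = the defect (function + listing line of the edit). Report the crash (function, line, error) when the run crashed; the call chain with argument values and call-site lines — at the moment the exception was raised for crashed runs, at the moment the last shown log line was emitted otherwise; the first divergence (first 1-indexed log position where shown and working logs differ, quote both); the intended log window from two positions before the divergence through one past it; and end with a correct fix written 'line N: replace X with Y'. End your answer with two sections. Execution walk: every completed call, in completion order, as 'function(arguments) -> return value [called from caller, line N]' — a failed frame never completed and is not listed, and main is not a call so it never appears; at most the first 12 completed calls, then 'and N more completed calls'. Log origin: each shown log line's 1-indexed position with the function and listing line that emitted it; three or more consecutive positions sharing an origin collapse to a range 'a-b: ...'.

Answer: the defect is in main at line 40.
Key fact: The two runs log identically and part ways only at the printed values.
Call chain: main.
First divergence: none; the two logs match at every position.
Execution walk:
  derive_floor([1, 9, 11, 6, 10, 6, 7, 7]) -> 11  [called from probe_limits, line 28]
  fold_scores([1, 9, 11, 6, 10, 6, 7, 7], 7) -> 2  [called from probe_limits, line 29]
  probe_limits([1, 9, 11, 6, 10, 6, 7, 7], 7) -> 5  [called from main, line 38]
Log origin:
  1: logged in main at line 37
  2: logged in probe_limits at line 27
  3: logged in derive_floor at line 2
  4: logged in derive_floor at line 7
  5: logged in fold_scores at line 11
  6-13: logged in fold_scores at line 16
  14: logged in fold_scores at line 17
  15: logged in probe_limits at line 30
  16: logged in main at line 39
A correct fix: line 40: replace `+` with `*`.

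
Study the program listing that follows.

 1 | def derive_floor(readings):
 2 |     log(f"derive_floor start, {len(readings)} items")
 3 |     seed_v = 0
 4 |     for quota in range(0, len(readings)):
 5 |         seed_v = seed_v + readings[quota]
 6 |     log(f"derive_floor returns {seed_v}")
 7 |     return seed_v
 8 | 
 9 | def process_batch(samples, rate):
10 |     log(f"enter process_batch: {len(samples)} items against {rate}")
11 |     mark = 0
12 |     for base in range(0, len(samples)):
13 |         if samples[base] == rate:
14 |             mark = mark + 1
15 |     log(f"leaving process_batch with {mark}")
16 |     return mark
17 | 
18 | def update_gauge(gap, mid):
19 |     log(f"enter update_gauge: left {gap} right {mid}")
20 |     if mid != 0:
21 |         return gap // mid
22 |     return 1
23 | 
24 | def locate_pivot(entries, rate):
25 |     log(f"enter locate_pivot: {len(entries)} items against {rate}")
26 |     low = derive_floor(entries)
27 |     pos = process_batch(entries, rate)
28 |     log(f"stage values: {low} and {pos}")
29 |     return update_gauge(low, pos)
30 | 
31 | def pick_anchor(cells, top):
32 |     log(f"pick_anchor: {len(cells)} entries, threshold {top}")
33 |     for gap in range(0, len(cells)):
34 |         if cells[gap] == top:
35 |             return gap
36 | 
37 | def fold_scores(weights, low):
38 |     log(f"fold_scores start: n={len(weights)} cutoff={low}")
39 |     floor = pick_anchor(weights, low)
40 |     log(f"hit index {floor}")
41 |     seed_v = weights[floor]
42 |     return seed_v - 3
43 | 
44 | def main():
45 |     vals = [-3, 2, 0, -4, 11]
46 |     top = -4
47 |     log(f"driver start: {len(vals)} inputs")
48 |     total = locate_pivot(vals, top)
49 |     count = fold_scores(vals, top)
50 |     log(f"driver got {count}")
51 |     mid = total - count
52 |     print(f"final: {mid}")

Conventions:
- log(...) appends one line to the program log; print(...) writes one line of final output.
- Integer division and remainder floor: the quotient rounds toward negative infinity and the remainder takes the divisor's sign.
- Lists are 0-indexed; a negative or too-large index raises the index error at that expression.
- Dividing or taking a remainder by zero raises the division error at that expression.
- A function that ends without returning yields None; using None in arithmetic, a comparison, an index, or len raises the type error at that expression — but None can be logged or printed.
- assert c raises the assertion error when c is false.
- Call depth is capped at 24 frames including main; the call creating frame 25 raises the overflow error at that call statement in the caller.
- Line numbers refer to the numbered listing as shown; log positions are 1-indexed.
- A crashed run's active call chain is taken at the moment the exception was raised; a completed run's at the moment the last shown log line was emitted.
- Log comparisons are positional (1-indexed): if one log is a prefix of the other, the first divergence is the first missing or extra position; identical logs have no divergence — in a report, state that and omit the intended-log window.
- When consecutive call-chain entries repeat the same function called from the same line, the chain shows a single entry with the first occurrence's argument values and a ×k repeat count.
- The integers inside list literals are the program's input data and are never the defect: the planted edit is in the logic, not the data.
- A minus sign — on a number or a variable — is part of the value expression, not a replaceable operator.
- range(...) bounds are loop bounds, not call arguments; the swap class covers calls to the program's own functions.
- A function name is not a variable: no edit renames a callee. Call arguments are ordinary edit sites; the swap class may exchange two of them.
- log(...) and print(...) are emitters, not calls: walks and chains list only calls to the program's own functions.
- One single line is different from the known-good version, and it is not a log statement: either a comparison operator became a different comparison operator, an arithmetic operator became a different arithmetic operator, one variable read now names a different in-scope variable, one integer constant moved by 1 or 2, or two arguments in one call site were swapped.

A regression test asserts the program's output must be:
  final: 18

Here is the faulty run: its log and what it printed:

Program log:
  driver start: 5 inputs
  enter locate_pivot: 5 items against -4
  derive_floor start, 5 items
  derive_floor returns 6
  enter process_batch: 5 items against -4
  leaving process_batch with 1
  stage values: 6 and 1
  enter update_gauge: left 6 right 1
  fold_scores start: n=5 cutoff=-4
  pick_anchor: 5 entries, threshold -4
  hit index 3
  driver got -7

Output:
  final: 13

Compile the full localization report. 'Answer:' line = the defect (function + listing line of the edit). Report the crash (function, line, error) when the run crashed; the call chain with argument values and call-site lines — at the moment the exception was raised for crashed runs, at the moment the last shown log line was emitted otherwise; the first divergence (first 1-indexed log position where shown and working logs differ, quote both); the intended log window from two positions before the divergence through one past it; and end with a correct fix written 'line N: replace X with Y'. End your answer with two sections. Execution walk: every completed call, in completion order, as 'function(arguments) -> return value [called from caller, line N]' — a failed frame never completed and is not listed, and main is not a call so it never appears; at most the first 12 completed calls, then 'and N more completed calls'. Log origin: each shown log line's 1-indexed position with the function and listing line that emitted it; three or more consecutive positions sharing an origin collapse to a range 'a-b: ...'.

Answer: the defect is in fold_scores at line 42.
Key fact: At log position 12 the runs split — shown 'driver got -7', but the working version logs 'driver got -12'.
Call chain: main.
First divergence: at position 12 the run shows 'driver got -7' where the working version logs 'driver got -12'.
Intended log window:
  10: pick_anchor: 5 entries, threshold -4
  11: hit index 3
  12: driver got -12
Execution walk:
  derive_floor([-3, 2, 0, -4, 11]) -> 6  [called from locate_pivot, line 26]
  process_batch([-3, 2, 0, -4, 11], -4) -> 1  [called from locate_pivot, line 27]
  update_gauge(6, 1) -> 6  [called from locate_pivot, line 29]
  locate_pivot([-3, 2, 0, -4, 11], -4) -> 6  [called from main, line 48]
  pick_anchor([-3, 2, 0, -4, 11], -4) -> 3  [called from fold_scores, line 39]
  fold_scores([-3, 2, 0, -4, 11], -4) -> -7  [called from main, line 49]
Origin of each log line:
  1 — main, line 47
  2 — locate_pivot, line 25
  3 — derive_floor, line 2
  4 — derive_floor, line 6
  5 — process_batch, line 10
  6 — process_batch, line 15
  7 — locate_pivot, line 28
  8 — update_gauge, line 19
  9 — fold_scores, line 38
  10 — pick_anchor, line 32
  11 — fold_scores, line 40
  12 — main, line 50
A correct fix: line 42: replace `-` with `*`.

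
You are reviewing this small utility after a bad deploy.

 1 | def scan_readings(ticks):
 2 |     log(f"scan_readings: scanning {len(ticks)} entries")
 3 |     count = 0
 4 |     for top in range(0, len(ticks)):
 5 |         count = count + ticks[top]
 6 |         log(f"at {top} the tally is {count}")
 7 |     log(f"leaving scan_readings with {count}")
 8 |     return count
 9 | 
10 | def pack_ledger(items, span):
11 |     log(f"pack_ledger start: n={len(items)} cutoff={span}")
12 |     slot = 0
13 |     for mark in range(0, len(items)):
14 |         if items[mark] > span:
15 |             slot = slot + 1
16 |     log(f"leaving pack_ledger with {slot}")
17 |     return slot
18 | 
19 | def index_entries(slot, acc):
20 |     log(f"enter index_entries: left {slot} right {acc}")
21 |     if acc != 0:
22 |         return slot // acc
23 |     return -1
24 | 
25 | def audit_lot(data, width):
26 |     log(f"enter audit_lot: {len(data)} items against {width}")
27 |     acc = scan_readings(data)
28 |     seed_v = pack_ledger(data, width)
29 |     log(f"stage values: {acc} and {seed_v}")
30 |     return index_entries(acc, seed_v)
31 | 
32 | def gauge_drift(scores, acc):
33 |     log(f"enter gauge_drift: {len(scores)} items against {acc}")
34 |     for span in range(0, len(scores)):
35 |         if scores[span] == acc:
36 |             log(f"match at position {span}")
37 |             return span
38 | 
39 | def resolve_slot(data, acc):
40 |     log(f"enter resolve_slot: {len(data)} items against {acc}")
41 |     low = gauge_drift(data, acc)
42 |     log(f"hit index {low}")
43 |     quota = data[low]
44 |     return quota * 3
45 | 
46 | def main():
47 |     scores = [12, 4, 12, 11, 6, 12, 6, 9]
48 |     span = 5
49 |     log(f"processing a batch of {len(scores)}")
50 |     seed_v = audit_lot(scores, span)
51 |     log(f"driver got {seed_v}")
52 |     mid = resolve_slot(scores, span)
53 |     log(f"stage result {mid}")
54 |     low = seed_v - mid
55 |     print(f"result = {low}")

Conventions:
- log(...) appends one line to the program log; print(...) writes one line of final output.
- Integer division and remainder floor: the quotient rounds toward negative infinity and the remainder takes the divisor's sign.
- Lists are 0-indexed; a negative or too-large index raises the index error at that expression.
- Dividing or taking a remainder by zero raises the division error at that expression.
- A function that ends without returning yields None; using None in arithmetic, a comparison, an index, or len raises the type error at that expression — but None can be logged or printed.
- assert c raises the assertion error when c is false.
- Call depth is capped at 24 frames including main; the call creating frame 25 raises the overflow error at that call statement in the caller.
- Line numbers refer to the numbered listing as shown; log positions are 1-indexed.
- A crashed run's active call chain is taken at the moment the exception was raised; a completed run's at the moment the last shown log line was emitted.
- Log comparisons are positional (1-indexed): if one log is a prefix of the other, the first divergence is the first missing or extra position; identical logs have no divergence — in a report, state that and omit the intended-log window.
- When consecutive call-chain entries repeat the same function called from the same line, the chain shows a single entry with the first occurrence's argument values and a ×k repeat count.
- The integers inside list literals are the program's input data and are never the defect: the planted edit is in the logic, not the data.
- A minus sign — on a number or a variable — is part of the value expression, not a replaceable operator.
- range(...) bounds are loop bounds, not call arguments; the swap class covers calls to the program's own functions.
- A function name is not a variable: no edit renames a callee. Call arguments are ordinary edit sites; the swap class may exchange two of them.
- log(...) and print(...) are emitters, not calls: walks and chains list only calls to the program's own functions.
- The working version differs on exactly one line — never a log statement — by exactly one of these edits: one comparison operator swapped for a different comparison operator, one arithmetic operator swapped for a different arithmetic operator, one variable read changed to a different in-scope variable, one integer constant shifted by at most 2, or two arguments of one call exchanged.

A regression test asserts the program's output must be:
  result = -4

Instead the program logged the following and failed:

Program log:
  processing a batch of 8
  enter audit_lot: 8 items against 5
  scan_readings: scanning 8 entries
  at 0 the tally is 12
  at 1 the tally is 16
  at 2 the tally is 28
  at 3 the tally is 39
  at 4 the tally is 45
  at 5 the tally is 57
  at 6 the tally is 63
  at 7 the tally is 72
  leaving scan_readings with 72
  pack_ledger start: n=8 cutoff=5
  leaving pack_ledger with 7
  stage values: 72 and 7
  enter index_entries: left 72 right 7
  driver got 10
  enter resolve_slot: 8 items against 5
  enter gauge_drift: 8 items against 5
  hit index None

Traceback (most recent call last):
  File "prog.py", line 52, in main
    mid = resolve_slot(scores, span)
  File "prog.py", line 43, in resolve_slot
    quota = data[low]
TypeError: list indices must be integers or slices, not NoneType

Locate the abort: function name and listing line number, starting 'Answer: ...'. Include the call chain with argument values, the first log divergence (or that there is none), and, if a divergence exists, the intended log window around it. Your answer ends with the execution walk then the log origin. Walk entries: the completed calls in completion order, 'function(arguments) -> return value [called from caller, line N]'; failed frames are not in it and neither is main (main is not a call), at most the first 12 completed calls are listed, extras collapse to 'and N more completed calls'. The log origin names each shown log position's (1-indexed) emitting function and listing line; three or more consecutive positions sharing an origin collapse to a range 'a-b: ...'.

Answer: the error was raised in resolve_slot, line 43.
Key fact: Log line 2 is where behavior first shows: 'enter audit_lot: 8 items against 5' appears instead of 'enter audit_lot: 8 items against 6'.
Call chain: main -> resolve_slot([12, 4, 12, 11, 6, 12, 6, 9], 5) (called at line 52).
First divergence: position 2 — shown 'enter audit_lot: 8 items against 5', intended 'enter audit_lot: 8 items against 6'.
Intended log window:
  1: processing a batch of 8
  2: enter audit_lot: 8 items against 6
  3: scan_readings: scanning 8 entries
Execution walk:
  scan_readings([12, 4, 12, 11, 6, 12, 6, 9]) -> 72  [called from audit_lot, line 27]
  pack_ledger([12, 4, 12, 11, 6, 12, 6, 9], 5) -> 7  [called from audit_lot, line 28]
  index_entries(72, 7) -> 10  [called from audit_lot, line 30]
  audit_lot([12, 4, 12, 11, 6, 12, 6, 9], 5) -> 10  [called from main, line 50]
  gauge_drift([12, 4, 12, 11, 6, 12, 6, 9], 5) -> None  [called from resolve_slot, line 41]
Log line origins:
  1: emitted by main (line 49)
  2: emitted by audit_lot (line 26)
  3: emitted by scan_readings (line 2)
  4-11: emitted by scan_readings (line 6)
  12: emitted by scan_readings (line 7)
  13: emitted by pack_ledger (line 11)
  14: emitted by pack_ledger (line 16)
  15: emitted by audit_lot (line 29)
  16: emitted by index_entries (line 20)
  17: emitted by main (line 51)
  18: emitted by resolve_slot (line 40)
  19: emitted by gauge_drift (line 33)
  20: emitted by resolve_slot (line 42)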